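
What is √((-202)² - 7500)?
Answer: 2*√8326 ≈ 182.49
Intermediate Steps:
√((-202)² - 7500) = √(40804 - 7500) = √33304 = 2*√8326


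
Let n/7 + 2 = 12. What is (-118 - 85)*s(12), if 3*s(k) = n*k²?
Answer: -682080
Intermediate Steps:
n = 70 (n = -14 + 7*12 = -14 + 84 = 70)
s(k) = 70*k²/3 (s(k) = (70*k²)/3 = 70*k²/3)
(-118 - 85)*s(12) = (-118 - 85)*((70/3)*12²) = -14210*144/3 = -203*3360 = -682080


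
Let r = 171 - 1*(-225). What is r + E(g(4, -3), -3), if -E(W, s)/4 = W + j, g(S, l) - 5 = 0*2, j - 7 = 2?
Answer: 340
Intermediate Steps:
j = 9 (j = 7 + 2 = 9)
g(S, l) = 5 (g(S, l) = 5 + 0*2 = 5 + 0 = 5)
E(W, s) = -36 - 4*W (E(W, s) = -4*(W + 9) = -4*(9 + W) = -36 - 4*W)
r = 396 (r = 171 + 225 = 396)
r + E(g(4, -3), -3) = 396 + (-36 - 4*5) = 396 + (-36 - 20) = 396 - 56 = 340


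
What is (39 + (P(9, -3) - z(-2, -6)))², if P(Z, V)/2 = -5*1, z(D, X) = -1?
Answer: 900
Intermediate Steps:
P(Z, V) = -10 (P(Z, V) = 2*(-5*1) = 2*(-5) = -10)
(39 + (P(9, -3) - z(-2, -6)))² = (39 + (-10 - 1*(-1)))² = (39 + (-10 + 1))² = (39 - 9)² = 30² = 900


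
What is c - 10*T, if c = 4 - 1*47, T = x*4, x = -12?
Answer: 437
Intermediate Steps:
T = -48 (T = -12*4 = -48)
c = -43 (c = 4 - 47 = -43)
c - 10*T = -43 - 10*(-48) = -43 + 480 = 437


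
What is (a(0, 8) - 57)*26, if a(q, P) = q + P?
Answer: -1274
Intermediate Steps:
a(q, P) = P + q
(a(0, 8) - 57)*26 = ((8 + 0) - 57)*26 = (8 - 57)*26 = -49*26 = -1274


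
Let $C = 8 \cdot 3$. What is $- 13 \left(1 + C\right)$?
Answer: $-325$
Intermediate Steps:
$C = 24$
$- 13 \left(1 + C\right) = - 13 \left(1 + 24\right) = \left(-13\right) 25 = -325$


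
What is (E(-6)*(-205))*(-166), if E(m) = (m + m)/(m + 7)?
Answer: -408360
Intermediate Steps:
E(m) = 2*m/(7 + m) (E(m) = (2*m)/(7 + m) = 2*m/(7 + m))
(E(-6)*(-205))*(-166) = ((2*(-6)/(7 - 6))*(-205))*(-166) = ((2*(-6)/1)*(-205))*(-166) = ((2*(-6)*1)*(-205))*(-166) = -12*(-205)*(-166) = 2460*(-166) = -408360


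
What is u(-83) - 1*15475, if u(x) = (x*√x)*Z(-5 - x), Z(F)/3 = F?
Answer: -15475 - 19422*I*√83 ≈ -15475.0 - 1.7694e+5*I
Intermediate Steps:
Z(F) = 3*F
u(x) = x^(3/2)*(-15 - 3*x) (u(x) = (x*√x)*(3*(-5 - x)) = x^(3/2)*(-15 - 3*x))
u(-83) - 1*15475 = 3*(-83)^(3/2)*(-5 - 1*(-83)) - 1*15475 = 3*(-83*I*√83)*(-5 + 83) - 15475 = 3*(-83*I*√83)*78 - 15475 = -19422*I*√83 - 15475 = -15475 - 19422*I*√83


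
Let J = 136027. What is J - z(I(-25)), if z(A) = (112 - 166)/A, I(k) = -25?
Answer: 3400621/25 ≈ 1.3602e+5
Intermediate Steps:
z(A) = -54/A
J - z(I(-25)) = 136027 - (-54)/(-25) = 136027 - (-54)*(-1)/25 = 136027 - 1*54/25 = 136027 - 54/25 = 3400621/25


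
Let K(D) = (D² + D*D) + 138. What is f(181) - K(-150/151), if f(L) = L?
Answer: 935443/22801 ≈ 41.026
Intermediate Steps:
K(D) = 138 + 2*D² (K(D) = (D² + D²) + 138 = 2*D² + 138 = 138 + 2*D²)
f(181) - K(-150/151) = 181 - (138 + 2*(-150/151)²) = 181 - (138 + 2*(22500/22801)) = 181 - (138 + 45000/22801) = 181 - 1*3191538/22801 = 181 - 3191538/22801 = 935443/22801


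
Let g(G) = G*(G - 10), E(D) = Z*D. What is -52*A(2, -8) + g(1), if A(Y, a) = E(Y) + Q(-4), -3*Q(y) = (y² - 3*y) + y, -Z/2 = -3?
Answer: -217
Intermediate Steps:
Z = 6 (Z = -2*(-3) = 6)
E(D) = 6*D
g(G) = G*(-10 + G)
Q(y) = -y²/3 + 2*y/3 (Q(y) = -((y² - 3*y) + y)/3 = -(y² - 2*y)/3 = -y²/3 + 2*y/3)
A(Y, a) = -8 + 6*Y (A(Y, a) = 6*Y + (⅓)*(-4)*(2 - 1*(-4)) = 6*Y + (⅓)*(-4)*(2 + 4) = 6*Y + (⅓)*(-4)*6 = 6*Y - 8 = -8 + 6*Y)
-52*A(2, -8) + g(1) = -52*(-8 + 6*2) + 1*(-10 + 1) = -52*(-8 + 12) + 1*(-9) = -52*4 - 9 = -208 - 9 = -217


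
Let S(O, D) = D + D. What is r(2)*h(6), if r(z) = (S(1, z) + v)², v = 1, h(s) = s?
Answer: 150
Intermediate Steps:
S(O, D) = 2*D
r(z) = (1 + 2*z)² (r(z) = (2*z + 1)² = (1 + 2*z)²)
r(2)*h(6) = (1 + 2*2)²*6 = (1 + 4)²*6 = 5²*6 = 25*6 = 150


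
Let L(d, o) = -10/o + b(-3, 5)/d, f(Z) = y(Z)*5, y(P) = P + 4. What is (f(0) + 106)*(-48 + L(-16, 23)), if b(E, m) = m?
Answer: -1130157/184 ≈ -6142.2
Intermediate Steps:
y(P) = 4 + P
f(Z) = 20 + 5*Z (f(Z) = (4 + Z)*5 = 20 + 5*Z)
L(d, o) = -10/o + 5/d
(f(0) + 106)*(-48 + L(-16, 23)) = ((20 + 5*0) + 106)*(-48 + (-10/23 + 5/(-16))) = ((20 + 0) + 106)*(-48 + (-10*1/23 + 5*(-1/16))) = (20 + 106)*(-48 + (-10/23 - 5/16)) = 126*(-48 - 275/368) = 126*(-17939/368) = -1130157/184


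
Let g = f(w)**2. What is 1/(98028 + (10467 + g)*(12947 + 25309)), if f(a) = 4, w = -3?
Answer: 1/401135676 ≈ 2.4929e-9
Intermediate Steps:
g = 16 (g = 4**2 = 16)
1/(98028 + (10467 + g)*(12947 + 25309)) = 1/(98028 + (10467 + 16)*(12947 + 25309)) = 1/(98028 + 10483*38256) = 1/(98028 + 401037648) = 1/401135676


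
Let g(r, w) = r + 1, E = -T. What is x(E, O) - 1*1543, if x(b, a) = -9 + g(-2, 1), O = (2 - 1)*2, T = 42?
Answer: -1553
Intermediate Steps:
O = 2 (O = 1*2 = 2)
E = -42 (E = -1*42 = -42)
g(r, w) = 1 + r
x(b, a) = -10 (x(b, a) = -9 + (1 - 2) = -9 - 1 = -10)
x(E, O) - 1*1543 = -10 - 1*1543 = -10 - 1543 = -1553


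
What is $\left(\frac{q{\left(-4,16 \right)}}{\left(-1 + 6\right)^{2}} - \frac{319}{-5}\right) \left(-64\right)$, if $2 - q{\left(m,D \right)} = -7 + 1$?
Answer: $- \frac{102592}{25} \approx -4103.7$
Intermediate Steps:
$q{\left(m,D \right)} = 8$ ($q{\left(m,D \right)} = 2 - \left(-7 + 1\right) = 2 - -6 = 2 + 6 = 8$)
$\left(\frac{q{\left(-4,16 \right)}}{\left(-1 + 6\right)^{2}} - \frac{319}{-5}\right) \left(-64\right) = \left(\frac{8}{\left(-1 + 6\right)^{2}} - \frac{319}{-5}\right) \left(-64\right) = \left(\frac{8}{5^{2}} - - \frac{319}{5}\right) \left(-64\right) = \left(\frac{8}{25} + \frac{319}{5}\right) \left(-64\right) = \frac{1603}{25} \left(-64\right) = - \frac{102592}{25}$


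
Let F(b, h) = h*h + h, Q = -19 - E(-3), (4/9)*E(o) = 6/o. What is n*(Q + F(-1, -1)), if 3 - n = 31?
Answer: 406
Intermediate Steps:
n = -28 (n = 3 - 1*31 = 3 - 31 = -28)
E(o) = 27/(2*o) (E(o) = 9*(6/o)/4 = 27/(2*o))
Q = -29/2 (Q = -19 - 27/(2*(-3)) = -19 - 27*(-1)/(2*3) = -19 - 1*(-9/2) = -19 + 9/2 = -29/2 ≈ -14.500)
F(b, h) = h + h**2 (F(b, h) = h**2 + h = h + h**2)
n*(Q + F(-1, -1)) = -28*(-29/2 - (1 - 1)) = -28*(-29/2 - 1*0) = -28*(-29/2 + 0) = -28*(-29/2) = 406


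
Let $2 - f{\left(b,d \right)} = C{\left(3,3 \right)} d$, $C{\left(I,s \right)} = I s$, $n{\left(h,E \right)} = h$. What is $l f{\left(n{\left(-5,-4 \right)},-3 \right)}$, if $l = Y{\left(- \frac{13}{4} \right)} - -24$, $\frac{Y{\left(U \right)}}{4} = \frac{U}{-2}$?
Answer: $\frac{1769}{2} \approx 884.5$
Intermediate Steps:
$Y{\left(U \right)} = - 2 U$ ($Y{\left(U \right)} = 4 \frac{U}{-2} = 4 U \left(- \frac{1}{2}\right) = 4 \left(- \frac{U}{2}\right) = - 2 U$)
$f{\left(b,d \right)} = 2 - 9 d$ ($f{\left(b,d \right)} = 2 - 3 \cdot 3 d = 2 - 9 d$)
$l = \frac{61}{2}$ ($l = - 2 \left(- \frac{13}{4}\right) - -24 = - 2 \left(\left(-13\right) \frac{1}{4}\right) + 24 = \left(-2\right) \left(- \frac{13}{4}\right) + 24 = \frac{13}{2} + 24 = \frac{61}{2} \approx 30.5$)
$l f{\left(n{\left(-5,-4 \right)},-3 \right)} = \frac{61 \left(2 - -27\right)}{2} = \frac{61 \left(2 + 27\right)}{2} = \frac{61}{2} \cdot 29 = \frac{1769}{2}$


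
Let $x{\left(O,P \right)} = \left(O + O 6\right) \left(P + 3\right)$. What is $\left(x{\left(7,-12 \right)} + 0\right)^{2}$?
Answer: $194481$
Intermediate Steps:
$x{\left(O,P \right)} = 7 O \left(3 + P\right)$ ($x{\left(O,P \right)} = \left(O + 6 O\right) \left(3 + P\right) = 7 O \left(3 + P\right)$)
$\left(x{\left(7,-12 \right)} + 0\right)^{2} = \left(7 \cdot 7 \left(3 - 12\right) + 0\right)^{2} = \left(7 \cdot 7 \left(-9\right) + 0\right)^{2} = \left(-441 + 0\right)^{2} = \left(-441\right)^{2} = 194481$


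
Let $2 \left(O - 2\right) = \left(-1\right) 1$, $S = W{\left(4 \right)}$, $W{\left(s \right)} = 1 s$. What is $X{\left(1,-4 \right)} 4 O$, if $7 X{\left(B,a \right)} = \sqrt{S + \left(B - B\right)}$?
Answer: $\frac{12}{7} \approx 1.7143$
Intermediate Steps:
$W{\left(s \right)} = s$
$S = 4$
$X{\left(B,a \right)} = \frac{2}{7}$ ($X{\left(B,a \right)} = \frac{\sqrt{4 + \left(B - B\right)}}{7} = \frac{\sqrt{4 + 0}}{7} = \frac{\sqrt{4}}{7} = \frac{1}{7} \cdot 2 = \frac{2}{7}$)
$O = \frac{3}{2}$ ($O = 2 + \frac{\left(-1\right) 1}{2} = 2 + \frac{1}{2} \left(-1\right) = 2 - \frac{1}{2} = \frac{3}{2} \approx 1.5$)
$X{\left(1,-4 \right)} 4 O = \frac{2}{7} \cdot 4 \cdot \frac{3}{2} = \frac{8}{7} \cdot \frac{3}{2} = \frac{12}{7}$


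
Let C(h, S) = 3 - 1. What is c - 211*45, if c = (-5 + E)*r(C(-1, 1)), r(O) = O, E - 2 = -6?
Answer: -9513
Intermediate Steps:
C(h, S) = 2
E = -4 (E = 2 - 6 = -4)
c = -18 (c = (-5 - 4)*2 = -9*2 = -18)
c - 211*45 = -18 - 211*45 = -18 - 9495 = -9513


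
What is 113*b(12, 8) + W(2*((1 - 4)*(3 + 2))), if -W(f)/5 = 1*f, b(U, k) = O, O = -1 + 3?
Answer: 376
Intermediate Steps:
O = 2
b(U, k) = 2
W(f) = -5*f
113*b(12, 8) + W(2*((1 - 4)*(3 + 2))) = 113*2 - 10*(1 - 4)*(3 + 2) = 226 - 10*(-3*5) = 226 - 10*(-15) = 226 - 5*(-30) = 226 + 150 = 376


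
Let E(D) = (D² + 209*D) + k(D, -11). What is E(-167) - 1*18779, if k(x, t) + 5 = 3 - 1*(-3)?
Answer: -25792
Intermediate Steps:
k(x, t) = 1 (k(x, t) = -5 + (3 - 1*(-3)) = -5 + (3 + 3) = -5 + 6 = 1)
E(D) = 1 + D² + 209*D (E(D) = (D² + 209*D) + 1 = 1 + D² + 209*D)
E(-167) - 1*18779 = (1 + (-167)² + 209*(-167)) - 1*18779 = (1 + 27889 - 34903) - 18779 = -7013 - 18779 = -25792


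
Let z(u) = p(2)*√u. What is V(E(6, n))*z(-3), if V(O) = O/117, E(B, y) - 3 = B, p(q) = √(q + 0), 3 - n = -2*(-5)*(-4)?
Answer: I*√6/13 ≈ 0.18842*I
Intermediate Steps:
n = 43 (n = 3 - (-2*(-5))*(-4) = 3 - 10*(-4) = 3 - 1*(-40) = 3 + 40 = 43)
p(q) = √q
E(B, y) = 3 + B
V(O) = O/117 (V(O) = O*(1/117) = O/117)
z(u) = √2*√u
V(E(6, n))*z(-3) = ((3 + 6)/117)*(√2*√(-3)) = ((1/117)*9)*(√2*(I*√3)) = (I*√6)/13 = I*√6/13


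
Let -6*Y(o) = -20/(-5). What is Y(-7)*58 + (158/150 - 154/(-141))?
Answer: -128737/3525 ≈ -36.521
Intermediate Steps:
Y(o) = -⅔ (Y(o) = -(-10)/(3*(-5)) = -(-10)*(-1)/(3*5) = -⅙*4 = -⅔)
Y(-7)*58 + (158/150 - 154/(-141)) = -⅔*58 + (158/150 - 154/(-141)) = -116/3 + (158*(1/150) - 154*(-1/141)) = -116/3 + (79/75 + 154/141) = -116/3 + 2521/1175 = -128737/3525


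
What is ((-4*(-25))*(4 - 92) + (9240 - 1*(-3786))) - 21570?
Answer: -17344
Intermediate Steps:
((-4*(-25))*(4 - 92) + (9240 - 1*(-3786))) - 21570 = (100*(-88) + (9240 + 3786)) - 21570 = (-8800 + 13026) - 21570 = 4226 - 21570 = -17344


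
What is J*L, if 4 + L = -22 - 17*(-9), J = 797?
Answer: 101219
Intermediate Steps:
L = 127 (L = -4 + (-22 - 17*(-9)) = -4 + (-22 + 153) = -4 + 131 = 127)
J*L = 797*127 = 101219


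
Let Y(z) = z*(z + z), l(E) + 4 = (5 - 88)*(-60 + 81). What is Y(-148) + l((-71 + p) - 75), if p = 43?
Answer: 42061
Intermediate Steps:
l(E) = -1747 (l(E) = -4 + (5 - 88)*(-60 + 81) = -4 - 83*21 = -4 - 1743 = -1747)
Y(z) = 2*z**2 (Y(z) = z*(2*z) = 2*z**2)
Y(-148) + l((-71 + p) - 75) = 2*(-148)**2 - 1747 = 2*21904 - 1747 = 43808 - 1747 = 42061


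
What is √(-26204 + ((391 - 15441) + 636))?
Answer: I*√40618 ≈ 201.54*I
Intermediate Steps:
√(-26204 + ((391 - 15441) + 636)) = √(-26204 + (-15050 + 636)) = √(-26204 - 14414) = √(-40618) = I*√40618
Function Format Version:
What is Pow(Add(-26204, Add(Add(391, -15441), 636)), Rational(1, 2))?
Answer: Mul(I, Pow(40618, Rational(1, 2))) ≈ Mul(201.54, I)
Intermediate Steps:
Pow(Add(-26204, Add(Add(391, -15441), 636)), Rational(1, 2)) = Pow(Add(-26204, Add(-15050, 636)), Rational(1, 2)) = Pow(Add(-26204, -14414), Rational(1, 2)) = Pow(-40618, Rational(1, 2)) = Mul(I, Pow(40618, Rational(1, 2)))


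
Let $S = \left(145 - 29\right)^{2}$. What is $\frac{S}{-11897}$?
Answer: $- \frac{13456}{11897} \approx -1.131$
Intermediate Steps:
$S = 13456$ ($S = 116^{2} = 13456$)
$\frac{S}{-11897} = \frac{13456}{-11897} = 13456 \left(- \frac{1}{11897}\right) = - \frac{13456}{11897}$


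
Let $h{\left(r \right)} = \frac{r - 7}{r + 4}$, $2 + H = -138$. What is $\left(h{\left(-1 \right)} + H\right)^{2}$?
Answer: $\frac{183184}{9} \approx 20354.0$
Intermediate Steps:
$H = -140$ ($H = -2 - 138 = -140$)
$h{\left(r \right)} = \frac{-7 + r}{4 + r}$
$\left(h{\left(-1 \right)} + H\right)^{2} = \left(\frac{-7 - 1}{4 - 1} - 140\right)^{2} = \left(\frac{1}{3} \left(-8\right) - 140\right)^{2} = \left(- \frac{8}{3} - 140\right)^{2} = \left(- \frac{428}{3}\right)^{2} = \frac{183184}{9}$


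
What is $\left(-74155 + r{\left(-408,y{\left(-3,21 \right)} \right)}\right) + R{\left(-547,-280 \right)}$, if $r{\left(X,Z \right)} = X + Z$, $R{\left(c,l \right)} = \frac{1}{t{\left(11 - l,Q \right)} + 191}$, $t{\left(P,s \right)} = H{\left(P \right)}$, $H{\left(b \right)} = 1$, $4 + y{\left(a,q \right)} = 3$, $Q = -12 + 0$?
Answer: $- \frac{14316287}{192} \approx -74564.0$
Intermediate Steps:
$Q = -12$
$y{\left(a,q \right)} = -1$ ($y{\left(a,q \right)} = -4 + 3 = -1$)
$t{\left(P,s \right)} = 1$
$R{\left(c,l \right)} = \frac{1}{192}$ ($R{\left(c,l \right)} = \frac{1}{1 + 191} = \frac{1}{192}$)
$\left(-74155 + r{\left(-408,y{\left(-3,21 \right)} \right)}\right) + R{\left(-547,-280 \right)} = \left(-74155 - 409\right) + \frac{1}{192} = -74564 + \frac{1}{192} = - \frac{14316287}{192}$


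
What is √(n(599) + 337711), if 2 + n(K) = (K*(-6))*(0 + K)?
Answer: I*√1815097 ≈ 1347.3*I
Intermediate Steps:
n(K) = -2 - 6*K² (n(K) = -2 + (K*(-6))*(0 + K) = -2 + (-6*K)*K = -2 - 6*K²)
√(n(599) + 337711) = √((-2 - 6*599²) + 337711) = √((-2 - 6*358801) + 337711) = √((-2 - 2152806) + 337711) = √(-2152808 + 337711) = √(-1815097) = I*√1815097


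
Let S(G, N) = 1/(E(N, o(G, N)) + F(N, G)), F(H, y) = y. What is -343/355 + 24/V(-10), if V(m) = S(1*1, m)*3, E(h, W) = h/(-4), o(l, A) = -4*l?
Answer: 9597/355 ≈ 27.034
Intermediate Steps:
E(h, W) = -h/4 (E(h, W) = h*(-¼) = -h/4)
S(G, N) = 1/(G - N/4) (S(G, N) = 1/(-N/4 + G) = 1/(G - N/4))
V(m) = 12/(4 - m) (V(m) = (4/(-m + 4*(1*1)))*3 = (4/(-m + 4*1))*3 = (4/(-m + 4))*3 = (4/(4 - m))*3 = 12/(4 - m))
-343/355 + 24/V(-10) = -343/355 + 24/((-12/(-4 - 10))) = -343*1/355 + 24/((-12/(-14))) = -343/355 + 24/((-12*(-1/14))) = -343/355 + 24/(6/7) = -343/355 + 24*(7/6) = -343/355 + 28 = 9597/355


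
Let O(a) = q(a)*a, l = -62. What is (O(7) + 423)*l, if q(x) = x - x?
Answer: -26226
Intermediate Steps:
q(x) = 0
O(a) = 0 (O(a) = 0*a = 0)
(O(7) + 423)*l = (0 + 423)*(-62) = 423*(-62) = -26226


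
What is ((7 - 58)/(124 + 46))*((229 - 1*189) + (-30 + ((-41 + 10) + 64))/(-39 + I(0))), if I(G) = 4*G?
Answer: -1557/130 ≈ -11.977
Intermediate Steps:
((7 - 58)/(124 + 46))*((229 - 1*189) + (-30 + ((-41 + 10) + 64))/(-39 + I(0))) = ((7 - 58)/(124 + 46))*((229 - 1*189) + (-30 + ((-41 + 10) + 64))/(-39 + 4*0)) = (-51/170)*((229 - 189) + (-30 + (-31 + 64))/(-39 + 0)) = (-51*1/170)*(40 + (-30 + 33)/(-39)) = -3*(40 + 3*(-1/39))/10 = -3*(40 - 1/13)/10 = -3/10*519/13 = -1557/130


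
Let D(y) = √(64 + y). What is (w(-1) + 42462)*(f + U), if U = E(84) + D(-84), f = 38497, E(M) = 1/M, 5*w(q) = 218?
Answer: 171815551868/105 + 425056*I*√5/5 ≈ 1.6363e+9 + 1.9009e+5*I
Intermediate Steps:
w(q) = 218/5 (w(q) = (⅕)*218 = 218/5)
U = 1/84 + 2*I*√5 (U = 1/84 + √(64 - 84) = 1/84 + √(-20) = 1/84 + 2*I*√5 ≈ 0.011905 + 4.4721*I)
(w(-1) + 42462)*(f + U) = (218/5 + 42462)*(38497 + (1/84 + 2*I*√5)) = 212528*(3233749/84 + 2*I*√5)/5 = 171815551868/105 + 425056*I*√5/5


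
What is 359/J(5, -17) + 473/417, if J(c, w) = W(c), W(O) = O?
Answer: 152068/2085 ≈ 72.934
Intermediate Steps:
J(c, w) = c
359/J(5, -17) + 473/417 = 359/5 + 473/417 = 152068/2085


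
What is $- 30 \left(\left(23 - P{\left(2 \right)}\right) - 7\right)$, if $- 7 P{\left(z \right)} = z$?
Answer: $- \frac{3420}{7} \approx -488.57$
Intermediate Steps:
$P{\left(z \right)} = - \frac{z}{7}$
$- 30 \left(\left(23 - P{\left(2 \right)}\right) - 7\right) = - 30 \left(\left(23 - \left(- \frac{1}{7}\right) 2\right) - 7\right) = - 30 \left(\left(23 - - \frac{2}{7}\right) - 7\right) = - 30 \left(\left(23 + \frac{2}{7}\right) - 7\right) = - 30 \left(\frac{163}{7} - 7\right) = \left(-30\right) \frac{114}{7} = - \frac{3420}{7}$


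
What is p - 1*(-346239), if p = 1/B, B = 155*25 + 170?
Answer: 1400536756/4045 ≈ 3.4624e+5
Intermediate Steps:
B = 4045 (B = 3875 + 170 = 4045)
p = 1/4045 ≈ 0.00024722
p - 1*(-346239) = 1/4045 - 1*(-346239) = 1/4045 + 346239 = 1400536756/4045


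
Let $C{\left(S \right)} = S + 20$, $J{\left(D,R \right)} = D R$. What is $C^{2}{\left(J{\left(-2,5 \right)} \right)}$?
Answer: $100$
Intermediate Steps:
$C{\left(S \right)} = 20 + S$
$C^{2}{\left(J{\left(-2,5 \right)} \right)} = \left(20 - 10\right)^{2} = 10^{2} = 100$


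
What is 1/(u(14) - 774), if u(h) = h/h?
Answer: -1/773 ≈ -0.0012937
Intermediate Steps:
u(h) = 1
1/(u(14) - 774) = 1/(1 - 774) = 1/(-773) = -1/773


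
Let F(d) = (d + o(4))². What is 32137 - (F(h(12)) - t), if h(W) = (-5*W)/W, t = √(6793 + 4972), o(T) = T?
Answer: 32136 + √11765 ≈ 32244.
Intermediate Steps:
t = √11765 ≈ 108.47
h(W) = -5
F(d) = (4 + d)² (F(d) = (d + 4)² = (4 + d)²)
32137 - (F(h(12)) - t) = 32137 - ((4 - 5)² - √11765) = 32137 - ((-1)² - √11765) = 32137 - (1 - √11765) = 32137 + (-1 + √11765) = 32136 + √11765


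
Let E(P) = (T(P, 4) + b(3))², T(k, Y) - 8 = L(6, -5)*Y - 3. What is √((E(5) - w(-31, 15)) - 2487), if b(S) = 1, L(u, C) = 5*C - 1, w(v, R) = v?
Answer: 2*√1787 ≈ 84.546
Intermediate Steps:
L(u, C) = -1 + 5*C
T(k, Y) = 5 - 26*Y (T(k, Y) = 8 + ((-1 + 5*(-5))*Y - 3) = 8 + ((-1 - 25)*Y - 3) = 8 + (-26*Y - 3) = 8 + (-3 - 26*Y) = 5 - 26*Y)
E(P) = 9604 (E(P) = ((5 - 26*4) + 1)² = ((5 - 104) + 1)² = (-99 + 1)² = (-98)² = 9604)
√((E(5) - w(-31, 15)) - 2487) = √((9604 - 1*(-31)) - 2487) = √((9604 + 31) - 2487) = √(9635 - 2487) = √7148 = 2*√1787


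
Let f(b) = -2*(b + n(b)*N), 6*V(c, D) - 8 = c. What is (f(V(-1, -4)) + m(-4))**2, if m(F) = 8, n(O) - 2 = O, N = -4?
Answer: 961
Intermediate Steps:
V(c, D) = 4/3 + c/6
n(O) = 2 + O
f(b) = 16 + 6*b (f(b) = -2*(b + (2 + b)*(-4)) = -2*(b + (-8 - 4*b)) = -2*(-8 - 3*b) = 16 + 6*b)
(f(V(-1, -4)) + m(-4))**2 = ((16 + 6*(4/3 + (1/6)*(-1))) + 8)**2 = ((16 + 6*(4/3 - 1/6)) + 8)**2 = ((16 + 6*(7/6)) + 8)**2 = ((16 + 7) + 8)**2 = (23 + 8)**2 = 31**2 = 961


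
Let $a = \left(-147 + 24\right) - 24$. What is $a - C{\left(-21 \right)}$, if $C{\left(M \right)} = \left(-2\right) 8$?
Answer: $-131$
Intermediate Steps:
$a = -147$ ($a = -123 - 24 = -147$)
$C{\left(M \right)} = -16$
$a - C{\left(-21 \right)} = -147 - -16 = -147 + 16 = -131$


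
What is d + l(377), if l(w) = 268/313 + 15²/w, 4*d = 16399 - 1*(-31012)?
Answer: 5595231255/472004 ≈ 11854.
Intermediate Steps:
d = 47411/4 (d = (16399 - 1*(-31012))/4 = (16399 + 31012)/4 = (¼)*47411 = 47411/4 ≈ 11853.)
l(w) = 268/313 + 225/w (l(w) = 268*(1/313) + 225/w = 268/313 + 225/w)
d + l(377) = 47411/4 + (268/313 + 225/377) = 47411/4 + 171461/118001 = 5595231255/472004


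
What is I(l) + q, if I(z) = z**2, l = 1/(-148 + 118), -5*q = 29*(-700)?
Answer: 3654001/900 ≈ 4060.0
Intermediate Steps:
q = 4060 (q = -29*(-700)/5 = -1/5*(-20300) = 4060)
l = -1/30 (l = 1/(-30) = -1/30 ≈ -0.033333)
I(l) + q = (-1/30)**2 + 4060 = 1/900 + 4060 = 3654001/900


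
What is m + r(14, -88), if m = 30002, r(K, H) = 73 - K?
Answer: 30061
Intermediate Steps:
m + r(14, -88) = 30002 + (73 - 1*14) = 30002 + (73 - 14) = 30002 + 59 = 30061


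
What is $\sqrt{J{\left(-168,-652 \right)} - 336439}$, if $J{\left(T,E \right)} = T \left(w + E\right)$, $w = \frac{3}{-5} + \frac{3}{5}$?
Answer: $i \sqrt{226903} \approx 476.34 i$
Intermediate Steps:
$w = 0$ ($w = 3 \left(- \frac{1}{5}\right) + 3 \cdot \frac{1}{5} = - \frac{3}{5} + \frac{3}{5} = 0$)
$J{\left(T,E \right)} = E T$ ($J{\left(T,E \right)} = T \left(0 + E\right) = T E = E T$)
$\sqrt{J{\left(-168,-652 \right)} - 336439} = \sqrt{\left(-652\right) \left(-168\right) - 336439} = \sqrt{109536 - 336439} = \sqrt{-226903} = i \sqrt{226903}$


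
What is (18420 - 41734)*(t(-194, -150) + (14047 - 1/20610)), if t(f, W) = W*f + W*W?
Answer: -15771742286533/10305 ≈ -1.5305e+9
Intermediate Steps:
t(f, W) = W² + W*f (t(f, W) = W*f + W² = W² + W*f)
(18420 - 41734)*(t(-194, -150) + (14047 - 1/20610)) = (18420 - 41734)*(-150*(-150 - 194) + (14047 - 1/20610)) = -23314*(-150*(-344) + (14047 - 1*1/20610)) = -23314*(51600 + (14047 - 1/20610)) = -23314*(51600 + 289508669/20610) = -23314*1352984669/20610 = -15771742286533/10305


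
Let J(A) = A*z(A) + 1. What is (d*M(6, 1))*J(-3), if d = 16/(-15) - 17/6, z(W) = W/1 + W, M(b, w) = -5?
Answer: 741/2 ≈ 370.50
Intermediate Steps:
z(W) = 2*W (z(W) = W*1 + W = W + W = 2*W)
J(A) = 1 + 2*A² (J(A) = A*(2*A) + 1 = 2*A² + 1 = 1 + 2*A²)
d = -39/10 (d = 16*(-1/15) - 17*⅙ = -16/15 - 17/6 = -39/10 ≈ -3.9000)
(d*M(6, 1))*J(-3) = (-39/10*(-5))*(1 + 2*(-3)²) = 39*(1 + 2*9)/2 = 39*(1 + 18)/2 = (39/2)*19 = 741/2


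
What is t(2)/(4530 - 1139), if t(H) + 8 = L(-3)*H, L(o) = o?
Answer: -14/3391 ≈ -0.0041286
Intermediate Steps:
t(H) = -8 - 3*H
t(2)/(4530 - 1139) = (-8 - 3*2)/(4530 - 1139) = (-8 - 6)/3391 = -14*1/3391 = -14/3391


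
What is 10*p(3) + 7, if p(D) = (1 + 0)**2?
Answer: 17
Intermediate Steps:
p(D) = 1 (p(D) = 1**2 = 1)
10*p(3) + 7 = 10*1 + 7 = 10 + 7 = 17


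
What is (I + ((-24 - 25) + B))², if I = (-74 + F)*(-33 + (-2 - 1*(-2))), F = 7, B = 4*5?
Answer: 4761124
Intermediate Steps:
B = 20
I = 2211 (I = (-74 + 7)*(-33 + (-2 - 1*(-2))) = -67*(-33 + (-2 + 2)) = -67*(-33 + 0) = -67*(-33) = 2211)
(I + ((-24 - 25) + B))² = (2211 + ((-24 - 25) + 20))² = (2211 + (-49 + 20))² = (2211 - 29)² = 2182² = 4761124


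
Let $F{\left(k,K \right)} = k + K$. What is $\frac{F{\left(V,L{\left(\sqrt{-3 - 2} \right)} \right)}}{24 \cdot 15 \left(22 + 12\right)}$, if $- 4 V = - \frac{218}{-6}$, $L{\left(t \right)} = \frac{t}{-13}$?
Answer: $- \frac{109}{146880} - \frac{i \sqrt{5}}{159120} \approx -0.0007421 - 1.4053 \cdot 10^{-5} i$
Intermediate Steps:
$L{\left(t \right)} = - \frac{t}{13}$ ($L{\left(t \right)} = t \left(- \frac{1}{13}\right) = - \frac{t}{13}$)
$V = - \frac{109}{12}$ ($V = - \frac{\left(-218\right) \frac{1}{-6}}{4} = - \frac{\left(-218\right) \left(- \frac{1}{6}\right)}{4} = \left(- \frac{1}{4}\right) \frac{109}{3} = - \frac{109}{12} \approx -9.0833$)
$F{\left(k,K \right)} = K + k$
$\frac{F{\left(V,L{\left(\sqrt{-3 - 2} \right)} \right)}}{24 \cdot 15 \left(22 + 12\right)} = \frac{- \frac{\sqrt{-3 - 2}}{13} - \frac{109}{12}}{24 \cdot 15 \left(22 + 12\right)} = \frac{- \frac{\sqrt{-5}}{13} - \frac{109}{12}}{360 \cdot 34} = \frac{- \frac{i \sqrt{5}}{13} - \frac{109}{12}}{12240} = \left(- \frac{i \sqrt{5}}{13} - \frac{109}{12}\right) \frac{1}{12240} = \left(- \frac{109}{12} - \frac{i \sqrt{5}}{13}\right) \frac{1}{12240} = - \frac{109}{146880} - \frac{i \sqrt{5}}{159120}$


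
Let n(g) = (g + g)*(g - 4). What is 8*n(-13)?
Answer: 3536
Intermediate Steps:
n(g) = 2*g*(-4 + g) (n(g) = (2*g)*(-4 + g) = 2*g*(-4 + g))
8*n(-13) = 8*(2*(-13)*(-4 - 13)) = 8*(2*(-13)*(-17)) = 8*442 = 3536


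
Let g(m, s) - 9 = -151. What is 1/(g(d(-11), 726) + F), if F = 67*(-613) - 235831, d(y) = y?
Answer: -1/277044 ≈ -3.6095e-6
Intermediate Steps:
g(m, s) = -142 (g(m, s) = 9 - 151 = -142)
F = -276902 (F = -41071 - 235831 = -276902)
1/(g(d(-11), 726) + F) = 1/(-142 - 276902) = 1/(-277044) = -1/277044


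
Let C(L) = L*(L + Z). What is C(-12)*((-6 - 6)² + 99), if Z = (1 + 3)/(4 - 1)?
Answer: 31104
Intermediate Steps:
Z = 4/3 ≈ 1.3333
C(L) = L*(4/3 + L) (C(L) = L*(L + 4/3) = L*(4/3 + L))
C(-12)*((-6 - 6)² + 99) = ((⅓)*(-12)*(4 + 3*(-12)))*((-6 - 6)² + 99) = ((⅓)*(-12)*(4 - 36))*((-12)² + 99) = ((⅓)*(-12)*(-32))*(144 + 99) = 128*243 = 31104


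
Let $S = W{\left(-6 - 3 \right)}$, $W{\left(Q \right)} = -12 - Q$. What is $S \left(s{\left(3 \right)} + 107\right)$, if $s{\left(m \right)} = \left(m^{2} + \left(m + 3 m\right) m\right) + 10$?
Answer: $-486$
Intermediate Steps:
$S = -3$ ($S = -12 - \left(-6 - 3\right) = -12 - -9 = -12 + 9 = -3$)
$s{\left(m \right)} = 10 + 5 m^{2}$ ($s{\left(m \right)} = \left(m^{2} + 4 m m\right) + 10 = \left(m^{2} + 4 m^{2}\right) + 10 = 5 m^{2} + 10 = 10 + 5 m^{2}$)
$S \left(s{\left(3 \right)} + 107\right) = - 3 \left(\left(10 + 5 \cdot 3^{2}\right) + 107\right) = - 3 \left(\left(10 + 5 \cdot 9\right) + 107\right) = - 3 \left(\left(10 + 45\right) + 107\right) = - 3 \left(55 + 107\right) = \left(-3\right) 162 = -486$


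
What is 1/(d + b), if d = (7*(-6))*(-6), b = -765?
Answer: -1/513 ≈ -0.0019493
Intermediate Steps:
d = 252 (d = -42*(-6) = 252)
1/(d + b) = 1/(252 - 765) = 1/(-513) = -1/513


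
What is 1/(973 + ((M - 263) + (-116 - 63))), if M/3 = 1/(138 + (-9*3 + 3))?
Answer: 38/20179 ≈ 0.0018831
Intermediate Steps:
M = 1/38 (M = 3/(138 + (-9*3 + 3)) = 3/(138 + (-27 + 3)) = 3/(138 - 24) = 3/114 = 3*(1/114) = 1/38 ≈ 0.026316)
1/(973 + ((M - 263) + (-116 - 63))) = 1/(973 + ((1/38 - 263) + (-116 - 63))) = 1/(973 + (-9993/38 - 179)) = 1/(973 - 16795/38) = 1/(20179/38) = 38/20179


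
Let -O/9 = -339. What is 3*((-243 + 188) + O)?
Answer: 8988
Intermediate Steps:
O = 3051 (O = -9*(-339) = 3051)
3*((-243 + 188) + O) = 3*((-243 + 188) + 3051) = 3*(-55 + 3051) = 3*2996 = 8988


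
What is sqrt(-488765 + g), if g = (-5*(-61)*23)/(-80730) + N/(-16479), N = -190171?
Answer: I*sqrt(89721871795465494)/428454 ≈ 699.11*I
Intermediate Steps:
g = 14721647/1285362 (g = (-5*(-61)*23)/(-80730) - 190171/(-16479) = (305*23)*(-1/80730) - 190171*(-1/16479) = 7015*(-1/80730) + 190171/16479 = -61/702 + 190171/16479 = 14721647/1285362 ≈ 11.453)
sqrt(-488765 + g) = sqrt(-488765 + 14721647/1285362) = sqrt(-628225236283/1285362) = I*sqrt(89721871795465494)/428454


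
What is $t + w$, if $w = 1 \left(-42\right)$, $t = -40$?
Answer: $-82$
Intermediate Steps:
$w = -42$
$t + w = -40 - 42 = -82$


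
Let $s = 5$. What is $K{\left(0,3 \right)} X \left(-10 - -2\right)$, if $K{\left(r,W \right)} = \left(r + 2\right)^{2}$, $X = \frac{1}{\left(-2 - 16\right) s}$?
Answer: $\frac{16}{45} \approx 0.35556$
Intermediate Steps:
$X = - \frac{1}{90}$ ($X = \frac{1}{\left(-2 - 16\right) 5} = \frac{1}{-18} \cdot \frac{1}{5} = \left(- \frac{1}{18}\right) \frac{1}{5} = - \frac{1}{90} \approx -0.011111$)
$K{\left(r,W \right)} = \left(2 + r\right)^{2}$
$K{\left(0,3 \right)} X \left(-10 - -2\right) = \left(2 + 0\right)^{2} \left(- \frac{1}{90}\right) \left(-10 - -2\right) = 2^{2} \left(- \frac{1}{90}\right) \left(-10 + 2\right) = 4 \left(- \frac{1}{90}\right) \left(-8\right) = \left(- \frac{2}{45}\right) \left(-8\right) = \frac{16}{45}$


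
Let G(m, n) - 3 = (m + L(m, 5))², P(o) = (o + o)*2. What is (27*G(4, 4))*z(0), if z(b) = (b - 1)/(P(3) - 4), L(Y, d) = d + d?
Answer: -5373/8 ≈ -671.63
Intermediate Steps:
P(o) = 4*o (P(o) = (2*o)*2 = 4*o)
L(Y, d) = 2*d
z(b) = -⅛ + b/8 (z(b) = (b - 1)/(4*3 - 4) = (-1 + b)/(12 - 4) = (-1 + b)/8 = (-1 + b)*(⅛) = -⅛ + b/8)
G(m, n) = 3 + (10 + m)² (G(m, n) = 3 + (m + 2*5)² = 3 + (m + 10)² = 3 + (10 + m)²)
(27*G(4, 4))*z(0) = (27*(3 + (10 + 4)²))*(-⅛ + (⅛)*0) = (27*(3 + 14²))*(-⅛ + 0) = (27*(3 + 196))*(-⅛) = (27*199)*(-⅛) = 5373*(-⅛) = -5373/8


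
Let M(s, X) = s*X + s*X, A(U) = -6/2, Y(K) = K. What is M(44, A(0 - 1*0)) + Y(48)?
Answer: -216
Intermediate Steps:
A(U) = -3 (A(U) = -6*½ = -3)
M(s, X) = 2*X*s (M(s, X) = X*s + X*s = 2*X*s)
M(44, A(0 - 1*0)) + Y(48) = 2*(-3)*44 + 48 = -264 + 48 = -216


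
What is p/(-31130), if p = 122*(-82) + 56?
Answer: 4974/15565 ≈ 0.31956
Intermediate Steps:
p = -9948 (p = -10004 + 56 = -9948)
p/(-31130) = -9948/(-31130) = -9948*(-1/31130) = 4974/15565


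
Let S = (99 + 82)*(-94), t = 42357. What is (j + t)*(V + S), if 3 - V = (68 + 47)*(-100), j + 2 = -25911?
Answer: -90622884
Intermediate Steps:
j = -25913 (j = -2 - 25911 = -25913)
V = 11503 (V = 3 - (68 + 47)*(-100) = 3 - 115*(-100) = 3 - 1*(-11500) = 3 + 11500 = 11503)
S = -17014 (S = 181*(-94) = -17014)
(j + t)*(V + S) = (-25913 + 42357)*(11503 - 17014) = 16444*(-5511) = -90622884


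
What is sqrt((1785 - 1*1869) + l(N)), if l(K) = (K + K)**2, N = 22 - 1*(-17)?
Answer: 20*sqrt(15) ≈ 77.460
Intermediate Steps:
N = 39 (N = 22 + 17 = 39)
l(K) = 4*K**2 (l(K) = (2*K)**2 = 4*K**2)
sqrt((1785 - 1*1869) + l(N)) = sqrt((1785 - 1*1869) + 4*39**2) = sqrt((1785 - 1869) + 4*1521) = sqrt(-84 + 6084) = sqrt(6000) = 20*sqrt(15)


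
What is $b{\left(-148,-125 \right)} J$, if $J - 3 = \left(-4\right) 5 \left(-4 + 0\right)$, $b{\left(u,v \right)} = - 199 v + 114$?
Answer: $2074087$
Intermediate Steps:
$b{\left(u,v \right)} = 114 - 199 v$
$J = 83$ ($J = 3 + \left(-4\right) 5 \left(-4 + 0\right) = 3 - -80 = 3 + 80 = 83$)
$b{\left(-148,-125 \right)} J = \left(114 - -24875\right) 83 = \left(114 + 24875\right) 83 = 24989 \cdot 83 = 2074087$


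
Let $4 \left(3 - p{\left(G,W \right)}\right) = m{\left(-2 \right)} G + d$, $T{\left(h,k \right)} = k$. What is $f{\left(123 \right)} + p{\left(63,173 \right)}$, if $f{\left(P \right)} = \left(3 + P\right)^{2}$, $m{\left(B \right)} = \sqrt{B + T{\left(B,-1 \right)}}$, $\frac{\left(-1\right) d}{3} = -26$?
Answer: $\frac{31719}{2} - \frac{63 i \sqrt{3}}{4} \approx 15860.0 - 27.28 i$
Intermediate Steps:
$d = 78$ ($d = \left(-3\right) \left(-26\right) = 78$)
$m{\left(B \right)} = \sqrt{-1 + B}$ ($m{\left(B \right)} = \sqrt{B - 1} = \sqrt{-1 + B}$)
$p{\left(G,W \right)} = - \frac{33}{2} - \frac{i G \sqrt{3}}{4}$ ($p{\left(G,W \right)} = 3 - \frac{\sqrt{-1 - 2} G + 78}{4} = 3 - \frac{\sqrt{-3} G + 78}{4} = 3 - \frac{i \sqrt{3} G + 78}{4} = 3 - \frac{i G \sqrt{3} + 78}{4} = 3 - \frac{78 + i G \sqrt{3}}{4} = 3 - \left(\frac{39}{2} + \frac{i G \sqrt{3}}{4}\right) = - \frac{33}{2} - \frac{i G \sqrt{3}}{4}$)
$f{\left(123 \right)} + p{\left(63,173 \right)} = \left(3 + 123\right)^{2} - \left(\frac{33}{2} + \frac{1}{4} i 63 \sqrt{3}\right) = 126^{2} - \left(\frac{33}{2} + \frac{63 i \sqrt{3}}{4}\right) = 15876 - \left(\frac{33}{2} + \frac{63 i \sqrt{3}}{4}\right) = \frac{31719}{2} - \frac{63 i \sqrt{3}}{4}$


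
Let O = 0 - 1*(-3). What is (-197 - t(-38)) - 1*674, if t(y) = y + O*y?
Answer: -719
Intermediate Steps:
O = 3 (O = 0 + 3 = 3)
t(y) = 4*y (t(y) = y + 3*y = 4*y)
(-197 - t(-38)) - 1*674 = (-197 - 4*(-38)) - 1*674 = (-197 - 1*(-152)) - 674 = (-197 + 152) - 674 = -45 - 674 = -719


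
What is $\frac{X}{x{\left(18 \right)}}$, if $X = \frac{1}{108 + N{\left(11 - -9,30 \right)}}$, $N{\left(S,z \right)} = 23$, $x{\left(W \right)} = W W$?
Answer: $\frac{1}{42444} \approx 2.356 \cdot 10^{-5}$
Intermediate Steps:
$x{\left(W \right)} = W^{2}$
$X = \frac{1}{131}$ ($X = \frac{1}{108 + 23} = \frac{1}{131} \approx 0.0076336$)
$\frac{X}{x{\left(18 \right)}} = \frac{1}{131 \cdot 18^{2}} = \frac{1}{131 \cdot 324} = \frac{1}{131} \cdot \frac{1}{324} = \frac{1}{42444}$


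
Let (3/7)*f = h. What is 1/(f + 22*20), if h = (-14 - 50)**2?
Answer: 3/29992 ≈ 0.00010003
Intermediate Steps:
h = 4096 (h = (-64)**2 = 4096)
f = 28672/3 (f = (7/3)*4096 = 28672/3 ≈ 9557.3)
1/(f + 22*20) = 1/(28672/3 + 22*20) = 1/(28672/3 + 440) = 1/(29992/3) = 3/29992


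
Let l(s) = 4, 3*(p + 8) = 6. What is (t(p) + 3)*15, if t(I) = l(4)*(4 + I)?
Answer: -75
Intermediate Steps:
p = -6 (p = -8 + (⅓)*6 = -8 + 2 = -6)
t(I) = 16 + 4*I (t(I) = 4*(4 + I) = 16 + 4*I)
(t(p) + 3)*15 = ((16 + 4*(-6)) + 3)*15 = ((16 - 24) + 3)*15 = (-8 + 3)*15 = -5*15 = -75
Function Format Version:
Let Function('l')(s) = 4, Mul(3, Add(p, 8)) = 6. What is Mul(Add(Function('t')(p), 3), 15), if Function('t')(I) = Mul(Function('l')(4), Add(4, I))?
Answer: -75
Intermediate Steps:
p = -6 (p = Add(-8, Mul(Rational(1, 3), 6)) = Add(-8, 2) = -6)
Function('t')(I) = Add(16, Mul(4, I)) (Function('t')(I) = Mul(4, Add(4, I)) = Add(16, Mul(4, I)))
Mul(Add(Function('t')(p), 3), 15) = Mul(Add(Add(16, Mul(4, -6)), 3), 15) = Mul(Add(Add(16, -24), 3), 15) = Mul(Add(-8, 3), 15) = Mul(-5, 15) = -75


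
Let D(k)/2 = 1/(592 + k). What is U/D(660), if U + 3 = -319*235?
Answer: -46929968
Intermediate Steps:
D(k) = 2/(592 + k)
U = -74968 (U = -3 - 319*235 = -3 - 74965 = -74968)
U/D(660) = -74968/(2/(592 + 660)) = -74968/(2/1252) = -74968/(2*(1/1252)) = -74968/1/626 = -74968*626 = -46929968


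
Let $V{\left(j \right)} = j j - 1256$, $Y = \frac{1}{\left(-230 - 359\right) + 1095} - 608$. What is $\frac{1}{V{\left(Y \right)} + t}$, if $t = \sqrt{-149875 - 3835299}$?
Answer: $\frac{24150620124042148}{8897484866721705777953} - \frac{65554433296 i \sqrt{3985174}}{8897484866721705777953} \approx 2.7143 \cdot 10^{-6} - 1.4708 \cdot 10^{-8} i$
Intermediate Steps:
$t = i \sqrt{3985174}$ ($t = \sqrt{-3985174} = i \sqrt{3985174} \approx 1996.3 i$)
$Y = - \frac{307647}{506}$ ($Y = \frac{1}{-589 + 1095} - 608 = \frac{1}{506} - 608 = - \frac{307647}{506} \approx -608.0$)
$V{\left(j \right)} = -1256 + j^{2}$ ($V{\left(j \right)} = j^{2} - 1256 = -1256 + j^{2}$)
$\frac{1}{V{\left(Y \right)} + t} = \frac{1}{\left(-1256 + \left(- \frac{307647}{506}\right)^{2}\right) + i \sqrt{3985174}} = \frac{1}{\left(-1256 + \frac{94646676609}{256036}\right) + i \sqrt{3985174}} = \frac{1}{\frac{94325095393}{256036} + i \sqrt{3985174}}$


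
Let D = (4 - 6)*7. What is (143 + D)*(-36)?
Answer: -4644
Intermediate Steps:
D = -14 (D = -2*7 = -14)
(143 + D)*(-36) = (143 - 14)*(-36) = 129*(-36) = -4644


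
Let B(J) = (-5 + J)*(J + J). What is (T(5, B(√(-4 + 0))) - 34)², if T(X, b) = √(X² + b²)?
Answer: 845 - 68*√(-311 + 320*I) + 320*I ≈ 285.85 - 1003.1*I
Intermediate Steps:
B(J) = 2*J*(-5 + J) (B(J) = (-5 + J)*(2*J) = 2*J*(-5 + J))
(T(5, B(√(-4 + 0))) - 34)² = (√(5² + (2*√(-4 + 0)*(-5 + √(-4 + 0)))²) - 34)² = (√(25 + (2*√(-4)*(-5 + √(-4)))²) - 34)² = (√(25 + (2*(2*I)*(-5 + 2*I))²) - 34)² = (√(25 + (4*I*(-5 + 2*I))²) - 34)² = (√(25 - 16*(-5 + 2*I)²) - 34)² = (-34 + √(25 - 16*(-5 + 2*I)²))²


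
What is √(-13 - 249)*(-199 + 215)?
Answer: 16*I*√262 ≈ 258.98*I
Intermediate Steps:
√(-13 - 249)*(-199 + 215) = √(-262)*16 = (I*√262)*16 = 16*I*√262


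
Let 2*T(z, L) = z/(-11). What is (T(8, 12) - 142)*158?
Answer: -247428/11 ≈ -22493.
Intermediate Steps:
T(z, L) = -z/22 (T(z, L) = (z/(-11))/2 = (z*(-1/11))/2 = (-z/11)/2 = -z/22)
(T(8, 12) - 142)*158 = (-1/22*8 - 142)*158 = (-4/11 - 142)*158 = -1566/11*158 = -247428/11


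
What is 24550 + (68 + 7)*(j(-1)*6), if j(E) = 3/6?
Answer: 24775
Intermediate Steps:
j(E) = ½ (j(E) = 3*(⅙) = ½)
24550 + (68 + 7)*(j(-1)*6) = 24550 + (68 + 7)*((½)*6) = 24550 + 75*3 = 24550 + 225 = 24775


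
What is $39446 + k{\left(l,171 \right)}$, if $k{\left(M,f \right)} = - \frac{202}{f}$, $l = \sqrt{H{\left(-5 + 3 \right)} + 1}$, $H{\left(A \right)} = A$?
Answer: $\frac{6745064}{171} \approx 39445.0$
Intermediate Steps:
$l = i$ ($l = \sqrt{\left(-5 + 3\right) + 1} = \sqrt{-2 + 1} = \sqrt{-1} = i \approx 1.0 i$)
$39446 + k{\left(l,171 \right)} = 39446 - \frac{202}{171} = \frac{6745064}{171}$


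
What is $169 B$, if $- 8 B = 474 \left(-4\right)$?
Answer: $40053$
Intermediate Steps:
$B = 237$ ($B = - \frac{474 \left(-4\right)}{8} = \left(- \frac{1}{8}\right) \left(-1896\right) = 237$)
$169 B = 169 \cdot 237 = 40053$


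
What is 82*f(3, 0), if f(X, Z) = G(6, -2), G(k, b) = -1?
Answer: -82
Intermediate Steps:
f(X, Z) = -1
82*f(3, 0) = 82*(-1) = -82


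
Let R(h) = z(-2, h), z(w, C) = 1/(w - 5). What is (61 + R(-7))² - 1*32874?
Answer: -1429350/49 ≈ -29170.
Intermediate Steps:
z(w, C) = 1/(-5 + w)
R(h) = -⅐ (R(h) = 1/(-5 - 2) = 1/(-7) = -⅐)
(61 + R(-7))² - 1*32874 = (61 - ⅐)² - 1*32874 = (426/7)² - 32874 = 181476/49 - 32874 = -1429350/49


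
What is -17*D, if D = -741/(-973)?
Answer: -12597/973 ≈ -12.947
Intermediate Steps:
D = 741/973 (D = -741*(-1/973) = 741/973 ≈ 0.76156)
-17*D = -17*741/973 = -12597/973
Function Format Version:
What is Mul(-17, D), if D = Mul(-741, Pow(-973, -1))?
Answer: Rational(-12597, 973) ≈ -12.947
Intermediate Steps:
D = Rational(741, 973) (D = Mul(-741, Rational(-1, 973)) = Rational(741, 973) ≈ 0.76156)
Mul(-17, D) = Mul(-17, Rational(741, 973)) = Rational(-12597, 973)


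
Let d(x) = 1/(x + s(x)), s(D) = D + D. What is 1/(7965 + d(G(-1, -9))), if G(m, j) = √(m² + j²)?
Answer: 5878170/46819624049 - 3*√82/46819624049 ≈ 0.00012555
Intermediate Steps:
G(m, j) = √(j² + m²)
s(D) = 2*D
d(x) = 1/(3*x) (d(x) = 1/(x + 2*x) = 1/(3*x))
1/(7965 + d(G(-1, -9))) = 1/(7965 + 1/(3*(√((-9)² + (-1)²)))) = 1/(7965 + 1/(3*(√(81 + 1)))) = 1/(7965 + 1/(3*(√82))) = 1/(7965 + (√82/82)/3) = 1/(7965 + √82/246)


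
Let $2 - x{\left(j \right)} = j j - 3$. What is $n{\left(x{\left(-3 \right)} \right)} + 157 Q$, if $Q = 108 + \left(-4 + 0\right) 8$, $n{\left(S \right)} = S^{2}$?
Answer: $11948$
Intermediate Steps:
$x{\left(j \right)} = 5 - j^{2}$ ($x{\left(j \right)} = 2 - \left(j j - 3\right) = 2 - \left(j^{2} - 3\right) = 2 - \left(-3 + j^{2}\right) = 5 - j^{2}$)
$Q = 76$ ($Q = 108 - 32 = 76$)
$n{\left(x{\left(-3 \right)} \right)} + 157 Q = \left(5 - \left(-3\right)^{2}\right)^{2} + 157 \cdot 76 = \left(5 - 9\right)^{2} + 11932 = \left(-4\right)^{2} + 11932 = 16 + 11932 = 11948$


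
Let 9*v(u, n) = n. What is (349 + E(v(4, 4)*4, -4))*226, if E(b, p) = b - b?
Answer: 78874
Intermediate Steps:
v(u, n) = n/9
E(b, p) = 0
(349 + E(v(4, 4)*4, -4))*226 = (349 + 0)*226 = 349*226 = 78874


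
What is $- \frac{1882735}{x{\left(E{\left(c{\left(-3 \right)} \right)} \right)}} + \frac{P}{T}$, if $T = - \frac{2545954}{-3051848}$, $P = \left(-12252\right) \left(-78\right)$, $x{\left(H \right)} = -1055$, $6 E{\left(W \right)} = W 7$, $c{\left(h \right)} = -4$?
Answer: $\frac{308171863586803}{268598147} \approx 1.1473 \cdot 10^{6}$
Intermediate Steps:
$E{\left(W \right)} = \frac{7 W}{6}$ ($E{\left(W \right)} = \frac{W 7}{6} = \frac{7 W}{6}$)
$P = 955656$
$T = \frac{1272977}{1525924}$ ($T = \left(-2545954\right) \left(- \frac{1}{3051848}\right) = \frac{1272977}{1525924} \approx 0.83423$)
$- \frac{1882735}{x{\left(E{\left(c{\left(-3 \right)} \right)} \right)}} + \frac{P}{T} = - \frac{1882735}{-1055} + \frac{955656}{\frac{1272977}{1525924}} = \left(-1882735\right) \left(- \frac{1}{1055}\right) + 955656 \cdot \frac{1525924}{1272977} = \frac{376547}{211} + \frac{1458258426144}{1272977} = \frac{308171863586803}{268598147}$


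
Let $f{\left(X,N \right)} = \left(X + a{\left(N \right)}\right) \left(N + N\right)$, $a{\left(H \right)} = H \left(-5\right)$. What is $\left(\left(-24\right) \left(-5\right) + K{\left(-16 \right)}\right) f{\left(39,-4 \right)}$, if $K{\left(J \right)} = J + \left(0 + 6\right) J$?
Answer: $-3776$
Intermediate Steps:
$a{\left(H \right)} = - 5 H$
$f{\left(X,N \right)} = 2 N \left(X - 5 N\right)$ ($f{\left(X,N \right)} = \left(X - 5 N\right) \left(N + N\right) = \left(X - 5 N\right) 2 N = 2 N \left(X - 5 N\right)$)
$K{\left(J \right)} = 7 J$ ($K{\left(J \right)} = J + 6 J = 7 J$)
$\left(\left(-24\right) \left(-5\right) + K{\left(-16 \right)}\right) f{\left(39,-4 \right)} = \left(\left(-24\right) \left(-5\right) + 7 \left(-16\right)\right) 2 \left(-4\right) \left(39 - -20\right) = \left(120 - 112\right) 2 \left(-4\right) \left(39 + 20\right) = 8 \cdot 2 \left(-4\right) 59 = 8 \left(-472\right) = -3776$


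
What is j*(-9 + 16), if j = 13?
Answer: 91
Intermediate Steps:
j*(-9 + 16) = 13*(-9 + 16) = 13*7 = 91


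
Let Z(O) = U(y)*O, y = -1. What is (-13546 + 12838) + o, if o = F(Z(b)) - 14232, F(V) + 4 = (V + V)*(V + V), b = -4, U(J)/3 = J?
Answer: -14368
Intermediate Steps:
U(J) = 3*J
Z(O) = -3*O (Z(O) = (3*(-1))*O = -3*O)
F(V) = -4 + 4*V**2 (F(V) = -4 + (V + V)*(V + V) = -4 + (2*V)*(2*V) = -4 + 4*V**2)
o = -13660 (o = (-4 + 4*(-3*(-4))**2) - 14232 = (-4 + 4*12**2) - 14232 = (-4 + 4*144) - 14232 = (-4 + 576) - 14232 = 572 - 14232 = -13660)
(-13546 + 12838) + o = (-13546 + 12838) - 13660 = -708 - 13660 = -14368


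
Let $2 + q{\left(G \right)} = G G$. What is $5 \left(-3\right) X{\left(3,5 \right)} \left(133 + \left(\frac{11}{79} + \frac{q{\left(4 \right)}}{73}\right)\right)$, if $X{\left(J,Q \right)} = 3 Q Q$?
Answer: $- \frac{865035000}{5767} \approx -1.5 \cdot 10^{5}$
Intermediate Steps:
$X{\left(J,Q \right)} = 3 Q^{2}$
$q{\left(G \right)} = -2 + G^{2}$ ($q{\left(G \right)} = -2 + G G = -2 + G^{2}$)
$5 \left(-3\right) X{\left(3,5 \right)} \left(133 + \left(\frac{11}{79} + \frac{q{\left(4 \right)}}{73}\right)\right) = 5 \left(-3\right) 3 \cdot 5^{2} \left(133 + \left(\frac{11}{79} + \frac{-2 + 4^{2}}{73}\right)\right) = - 15 \cdot 3 \cdot 25 \left(133 + \left(11 \cdot \frac{1}{79} + \left(-2 + 16\right) \frac{1}{73}\right)\right) = \left(-15\right) 75 \left(133 + \left(\frac{11}{79} + 14 \cdot \frac{1}{73}\right)\right) = - 1125 \left(133 + \left(\frac{11}{79} + \frac{14}{73}\right)\right) = - 1125 \left(133 + \frac{1909}{5767}\right) = \left(-1125\right) \frac{768920}{5767} = - \frac{865035000}{5767}$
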